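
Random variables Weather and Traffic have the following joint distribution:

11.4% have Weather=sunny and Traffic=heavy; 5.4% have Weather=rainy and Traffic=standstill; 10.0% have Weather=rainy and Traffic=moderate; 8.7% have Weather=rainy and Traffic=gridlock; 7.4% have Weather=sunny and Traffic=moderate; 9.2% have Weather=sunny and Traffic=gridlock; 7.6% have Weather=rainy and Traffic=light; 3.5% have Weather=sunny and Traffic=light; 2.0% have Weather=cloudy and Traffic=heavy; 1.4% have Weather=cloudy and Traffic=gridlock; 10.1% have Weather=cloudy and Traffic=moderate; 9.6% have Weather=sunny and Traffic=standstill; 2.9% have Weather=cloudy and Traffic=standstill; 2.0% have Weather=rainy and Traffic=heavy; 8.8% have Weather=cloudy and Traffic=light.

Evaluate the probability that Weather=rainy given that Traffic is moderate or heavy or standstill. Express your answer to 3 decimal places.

0.286

P(Traffic=moderate) = 0.074 + 0.101 + 0.100 = 0.275.
P(Traffic=heavy) = 0.114 + 0.020 + 0.020 = 0.154.
P(Traffic=standstill) = 0.096 + 0.029 + 0.054 = 0.179.
P(Traffic ∈ {moderate, heavy, standstill}) = 0.275 + 0.154 + 0.179 = 0.608; P(Weather=rainy, Traffic ∈ {moderate, heavy, standstill}) = 0.100 + 0.020 + 0.054 = 0.174.
P(Weather=rainy | Traffic ∈ {moderate, heavy, standstill}) = 0.174/0.608 = 0.286.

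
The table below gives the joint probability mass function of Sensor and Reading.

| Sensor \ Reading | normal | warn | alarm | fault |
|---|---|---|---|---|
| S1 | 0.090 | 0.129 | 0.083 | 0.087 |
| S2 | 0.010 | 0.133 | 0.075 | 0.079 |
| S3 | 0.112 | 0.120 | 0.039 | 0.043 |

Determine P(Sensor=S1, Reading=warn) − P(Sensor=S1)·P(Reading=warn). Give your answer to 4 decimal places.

P(Sensor=S1) = 0.090 + 0.129 + 0.083 + 0.087 = 0.389.
P(Reading=warn) = 0.129 + 0.133 + 0.120 = 0.382.
P(Sensor=S1, Reading=warn) − P(Sensor=S1)P(Reading=warn) = 0.129 − 0.389×0.382 = -0.0196.

-0.0196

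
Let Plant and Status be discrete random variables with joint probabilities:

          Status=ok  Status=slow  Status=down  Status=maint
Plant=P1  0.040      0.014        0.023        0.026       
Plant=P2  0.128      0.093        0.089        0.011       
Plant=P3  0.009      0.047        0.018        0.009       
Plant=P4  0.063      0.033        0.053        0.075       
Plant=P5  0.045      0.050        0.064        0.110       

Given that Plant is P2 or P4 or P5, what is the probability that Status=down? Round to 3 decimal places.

P(Plant=P2) = 0.128 + 0.093 + 0.089 + 0.011 = 0.321.
P(Plant=P4) = 0.063 + 0.033 + 0.053 + 0.075 = 0.224.
P(Plant=P5) = 0.045 + 0.050 + 0.064 + 0.110 = 0.269.
P(Plant ∈ {P2, P4, P5}) = 0.321 + 0.224 + 0.269 = 0.814; P(Status=down, Plant ∈ {P2, P4, P5}) = 0.089 + 0.053 + 0.064 = 0.206.
P(Status=down | Plant ∈ {P2, P4, P5}) = 0.206/0.814 = 0.253.

0.253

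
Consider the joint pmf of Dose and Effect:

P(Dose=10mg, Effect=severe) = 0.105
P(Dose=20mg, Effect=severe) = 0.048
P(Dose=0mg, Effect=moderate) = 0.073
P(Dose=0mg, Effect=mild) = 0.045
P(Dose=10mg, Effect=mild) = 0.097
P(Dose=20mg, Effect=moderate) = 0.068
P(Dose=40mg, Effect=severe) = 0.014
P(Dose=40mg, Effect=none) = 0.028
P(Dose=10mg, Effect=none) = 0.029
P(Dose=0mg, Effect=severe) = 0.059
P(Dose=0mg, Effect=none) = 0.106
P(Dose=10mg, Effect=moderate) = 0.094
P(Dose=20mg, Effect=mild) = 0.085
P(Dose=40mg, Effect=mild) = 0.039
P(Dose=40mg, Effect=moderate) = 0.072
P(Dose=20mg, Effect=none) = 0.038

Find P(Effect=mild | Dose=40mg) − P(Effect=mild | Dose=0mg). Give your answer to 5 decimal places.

0.09589

P(Dose=40mg) = 0.028 + 0.039 + 0.072 + 0.014 = 0.153; P(Effect=mild | Dose=40mg) = 0.039/0.153 = 0.254902.
P(Dose=0mg) = 0.106 + 0.045 + 0.073 + 0.059 = 0.283; P(Effect=mild | Dose=0mg) = 0.045/0.283 = 0.159011.
Difference = 0.09589.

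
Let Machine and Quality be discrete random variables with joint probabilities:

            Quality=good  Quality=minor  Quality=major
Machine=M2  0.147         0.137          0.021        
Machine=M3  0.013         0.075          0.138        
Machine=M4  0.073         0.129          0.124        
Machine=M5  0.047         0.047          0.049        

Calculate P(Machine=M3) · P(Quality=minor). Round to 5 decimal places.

P(Machine=M3) = 0.013 + 0.075 + 0.138 = 0.226.
P(Quality=minor) = 0.137 + 0.075 + 0.129 + 0.047 = 0.388.
Product: 0.226 × 0.388 = 0.08769.

0.08769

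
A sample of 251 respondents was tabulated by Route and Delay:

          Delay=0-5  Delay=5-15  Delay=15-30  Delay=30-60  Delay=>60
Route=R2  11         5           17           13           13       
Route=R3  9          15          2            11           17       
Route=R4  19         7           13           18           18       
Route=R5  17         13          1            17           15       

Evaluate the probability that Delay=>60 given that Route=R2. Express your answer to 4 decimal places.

0.2203

Total with Route=R2: 11 + 5 + 17 + 13 + 13 = 59.
P(Delay=>60 | Route=R2) = 13/59 = 0.2203.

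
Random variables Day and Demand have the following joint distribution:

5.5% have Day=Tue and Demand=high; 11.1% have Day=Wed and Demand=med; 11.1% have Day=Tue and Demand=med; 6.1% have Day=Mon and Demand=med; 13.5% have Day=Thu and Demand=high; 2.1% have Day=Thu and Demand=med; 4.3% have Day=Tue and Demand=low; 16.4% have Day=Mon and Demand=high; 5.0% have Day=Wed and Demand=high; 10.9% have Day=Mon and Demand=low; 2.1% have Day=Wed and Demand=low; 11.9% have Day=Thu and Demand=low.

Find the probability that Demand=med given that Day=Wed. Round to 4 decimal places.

P(Day=Wed) = 0.021 + 0.111 + 0.050 = 0.182.
P(Demand=med | Day=Wed) = 0.111/0.182 = 0.6099.

0.6099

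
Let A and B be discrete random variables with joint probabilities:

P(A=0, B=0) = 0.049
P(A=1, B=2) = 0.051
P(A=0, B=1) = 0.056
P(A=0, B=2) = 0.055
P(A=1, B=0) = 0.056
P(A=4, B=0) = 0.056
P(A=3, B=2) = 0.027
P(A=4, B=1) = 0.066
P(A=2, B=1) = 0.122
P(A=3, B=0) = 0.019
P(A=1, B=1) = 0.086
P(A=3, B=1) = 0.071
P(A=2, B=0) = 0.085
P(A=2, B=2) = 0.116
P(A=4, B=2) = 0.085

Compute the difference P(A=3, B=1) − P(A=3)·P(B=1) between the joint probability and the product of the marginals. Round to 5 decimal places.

P(A=3) = 0.019 + 0.071 + 0.027 = 0.117.
P(B=1) = 0.056 + 0.086 + 0.122 + 0.071 + 0.066 = 0.401.
P(A=3, B=1) − P(A=3)P(B=1) = 0.071 − 0.117×0.401 = 0.02408.

0.02408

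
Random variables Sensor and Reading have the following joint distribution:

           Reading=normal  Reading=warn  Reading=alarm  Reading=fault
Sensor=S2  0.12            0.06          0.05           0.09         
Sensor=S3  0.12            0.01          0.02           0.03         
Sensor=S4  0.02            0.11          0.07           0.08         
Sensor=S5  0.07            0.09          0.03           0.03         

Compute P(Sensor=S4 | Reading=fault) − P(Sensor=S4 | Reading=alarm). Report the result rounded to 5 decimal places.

-0.06394

P(Reading=fault) = 0.09 + 0.03 + 0.08 + 0.03 = 0.23; P(Sensor=S4 | Reading=fault) = 0.08/0.23 = 0.347826.
P(Reading=alarm) = 0.05 + 0.02 + 0.07 + 0.03 = 0.17; P(Sensor=S4 | Reading=alarm) = 0.07/0.17 = 0.411765.
Difference = -0.06394.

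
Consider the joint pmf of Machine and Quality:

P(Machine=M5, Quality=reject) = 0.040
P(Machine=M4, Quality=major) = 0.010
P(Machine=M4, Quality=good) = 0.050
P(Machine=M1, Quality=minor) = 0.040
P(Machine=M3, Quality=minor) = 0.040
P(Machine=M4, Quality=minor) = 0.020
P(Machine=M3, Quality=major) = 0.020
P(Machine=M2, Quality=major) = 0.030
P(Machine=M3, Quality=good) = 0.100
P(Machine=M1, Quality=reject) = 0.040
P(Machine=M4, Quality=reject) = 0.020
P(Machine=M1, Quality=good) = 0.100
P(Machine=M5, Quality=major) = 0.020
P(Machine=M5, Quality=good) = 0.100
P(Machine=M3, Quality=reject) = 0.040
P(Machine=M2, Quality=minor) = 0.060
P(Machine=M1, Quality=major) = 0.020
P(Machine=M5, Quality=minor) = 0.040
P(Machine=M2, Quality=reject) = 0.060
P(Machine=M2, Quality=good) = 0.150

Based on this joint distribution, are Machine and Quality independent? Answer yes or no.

yes

Every cell satisfies P(Machine,Quality) = P(Machine)·P(Quality). For instance P(Machine=M2) = 0.300, P(Quality=good) = 0.500, and 0.300×0.500 = 0.150 matches the joint entry. So Machine and Quality are independent.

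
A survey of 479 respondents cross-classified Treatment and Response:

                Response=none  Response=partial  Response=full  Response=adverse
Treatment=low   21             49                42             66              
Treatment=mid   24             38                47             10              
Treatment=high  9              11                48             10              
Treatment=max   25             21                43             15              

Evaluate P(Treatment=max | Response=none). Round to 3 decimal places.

0.316

Total with Response=none: 21 + 24 + 9 + 25 = 79.
P(Treatment=max | Response=none) = 25/79 = 0.316.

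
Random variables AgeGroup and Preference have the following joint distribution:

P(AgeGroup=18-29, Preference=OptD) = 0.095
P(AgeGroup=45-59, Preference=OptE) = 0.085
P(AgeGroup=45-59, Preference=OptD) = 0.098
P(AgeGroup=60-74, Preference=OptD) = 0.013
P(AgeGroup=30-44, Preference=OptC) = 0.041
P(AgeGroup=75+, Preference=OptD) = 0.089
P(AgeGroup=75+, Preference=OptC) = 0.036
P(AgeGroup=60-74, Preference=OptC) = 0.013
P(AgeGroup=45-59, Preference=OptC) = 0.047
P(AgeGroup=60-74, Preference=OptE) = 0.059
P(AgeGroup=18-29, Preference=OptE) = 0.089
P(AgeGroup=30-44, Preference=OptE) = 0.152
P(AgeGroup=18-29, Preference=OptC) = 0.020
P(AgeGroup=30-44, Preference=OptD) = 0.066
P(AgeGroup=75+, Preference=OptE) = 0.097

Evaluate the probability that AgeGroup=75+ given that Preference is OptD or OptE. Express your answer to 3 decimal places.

0.221

P(Preference=OptD) = 0.095 + 0.066 + 0.098 + 0.013 + 0.089 = 0.361.
P(Preference=OptE) = 0.089 + 0.152 + 0.085 + 0.059 + 0.097 = 0.482.
P(Preference ∈ {OptD, OptE}) = 0.361 + 0.482 = 0.843; P(AgeGroup=75+, Preference ∈ {OptD, OptE}) = 0.089 + 0.097 = 0.186.
P(AgeGroup=75+ | Preference ∈ {OptD, OptE}) = 0.186/0.843 = 0.221.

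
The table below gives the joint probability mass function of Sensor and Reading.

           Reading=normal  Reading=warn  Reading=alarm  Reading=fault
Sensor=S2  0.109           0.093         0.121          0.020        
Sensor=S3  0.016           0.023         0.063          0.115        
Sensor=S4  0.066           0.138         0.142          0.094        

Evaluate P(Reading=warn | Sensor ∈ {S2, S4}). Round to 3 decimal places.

0.295

P(Sensor=S2) = 0.109 + 0.093 + 0.121 + 0.020 = 0.343.
P(Sensor=S4) = 0.066 + 0.138 + 0.142 + 0.094 = 0.440.
P(Sensor ∈ {S2, S4}) = 0.343 + 0.440 = 0.783; P(Reading=warn, Sensor ∈ {S2, S4}) = 0.093 + 0.138 = 0.231.
P(Reading=warn | Sensor ∈ {S2, S4}) = 0.231/0.783 = 0.295.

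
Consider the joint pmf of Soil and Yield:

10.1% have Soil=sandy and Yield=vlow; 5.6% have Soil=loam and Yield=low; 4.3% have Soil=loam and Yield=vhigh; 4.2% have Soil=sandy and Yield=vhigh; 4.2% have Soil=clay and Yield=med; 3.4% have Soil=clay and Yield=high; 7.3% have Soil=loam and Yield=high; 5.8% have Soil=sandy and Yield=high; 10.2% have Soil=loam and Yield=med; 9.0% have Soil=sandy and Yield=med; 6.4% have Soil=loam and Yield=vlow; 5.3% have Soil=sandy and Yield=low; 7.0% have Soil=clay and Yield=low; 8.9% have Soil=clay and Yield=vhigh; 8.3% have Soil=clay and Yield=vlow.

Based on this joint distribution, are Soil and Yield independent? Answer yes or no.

P(Soil=clay) = 0.318 and P(Yield=vhigh) = 0.174, so their product is 0.05533, but P(Soil=clay, Yield=vhigh) = 0.089. Since these differ, Soil and Yield are not independent.

no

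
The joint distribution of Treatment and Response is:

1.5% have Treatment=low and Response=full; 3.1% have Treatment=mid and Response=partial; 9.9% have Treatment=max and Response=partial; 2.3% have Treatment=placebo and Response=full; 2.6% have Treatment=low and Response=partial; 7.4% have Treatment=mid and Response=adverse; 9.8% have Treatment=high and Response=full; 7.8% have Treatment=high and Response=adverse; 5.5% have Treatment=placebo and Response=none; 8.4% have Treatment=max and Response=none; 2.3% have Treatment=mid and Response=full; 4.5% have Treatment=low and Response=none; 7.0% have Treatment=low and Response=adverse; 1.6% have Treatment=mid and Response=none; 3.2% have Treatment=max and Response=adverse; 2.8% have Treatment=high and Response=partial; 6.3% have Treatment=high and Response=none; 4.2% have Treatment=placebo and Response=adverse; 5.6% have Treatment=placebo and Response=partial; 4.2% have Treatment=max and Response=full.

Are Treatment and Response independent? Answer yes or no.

P(Treatment=high) = 0.267 and P(Response=full) = 0.201, so their product is 0.05367, but P(Treatment=high, Response=full) = 0.098. Since these differ, Treatment and Response are not independent.

no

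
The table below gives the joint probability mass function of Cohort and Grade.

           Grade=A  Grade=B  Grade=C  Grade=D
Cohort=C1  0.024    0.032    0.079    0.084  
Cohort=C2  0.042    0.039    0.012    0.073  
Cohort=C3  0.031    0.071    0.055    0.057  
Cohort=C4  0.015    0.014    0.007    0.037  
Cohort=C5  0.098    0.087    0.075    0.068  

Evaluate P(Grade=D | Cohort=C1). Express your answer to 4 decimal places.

P(Cohort=C1) = 0.024 + 0.032 + 0.079 + 0.084 = 0.219.
P(Grade=D | Cohort=C1) = 0.084/0.219 = 0.3836.

0.3836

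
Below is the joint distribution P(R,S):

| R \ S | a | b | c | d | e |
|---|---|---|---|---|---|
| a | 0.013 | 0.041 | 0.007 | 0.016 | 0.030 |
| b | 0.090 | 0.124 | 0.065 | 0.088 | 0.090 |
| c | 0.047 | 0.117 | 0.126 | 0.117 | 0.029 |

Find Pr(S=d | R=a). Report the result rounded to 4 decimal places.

P(R=a) = 0.013 + 0.041 + 0.007 + 0.016 + 0.030 = 0.107.
P(S=d | R=a) = 0.016/0.107 = 0.1495.

0.1495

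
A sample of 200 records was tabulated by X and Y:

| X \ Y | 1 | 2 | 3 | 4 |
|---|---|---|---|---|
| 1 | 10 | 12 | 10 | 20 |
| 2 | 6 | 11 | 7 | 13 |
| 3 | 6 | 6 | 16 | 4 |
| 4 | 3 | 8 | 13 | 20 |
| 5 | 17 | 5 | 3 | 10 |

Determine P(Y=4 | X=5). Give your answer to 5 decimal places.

0.28571

Total with X=5: 17 + 5 + 3 + 10 = 35.
P(Y=4 | X=5) = 10/35 = 0.28571.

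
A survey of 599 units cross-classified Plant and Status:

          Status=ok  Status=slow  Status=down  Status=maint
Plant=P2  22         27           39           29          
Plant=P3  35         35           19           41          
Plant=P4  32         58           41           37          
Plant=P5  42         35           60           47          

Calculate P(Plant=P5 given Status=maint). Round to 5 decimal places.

Total with Status=maint: 29 + 41 + 37 + 47 = 154.
P(Plant=P5 | Status=maint) = 47/154 = 0.30519.

0.30519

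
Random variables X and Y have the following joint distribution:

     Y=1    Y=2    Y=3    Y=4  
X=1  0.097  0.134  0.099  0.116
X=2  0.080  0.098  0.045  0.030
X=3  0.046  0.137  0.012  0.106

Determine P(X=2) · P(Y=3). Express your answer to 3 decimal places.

0.039

P(X=2) = 0.080 + 0.098 + 0.045 + 0.030 = 0.253.
P(Y=3) = 0.099 + 0.045 + 0.012 = 0.156.
Product: 0.253 × 0.156 = 0.039.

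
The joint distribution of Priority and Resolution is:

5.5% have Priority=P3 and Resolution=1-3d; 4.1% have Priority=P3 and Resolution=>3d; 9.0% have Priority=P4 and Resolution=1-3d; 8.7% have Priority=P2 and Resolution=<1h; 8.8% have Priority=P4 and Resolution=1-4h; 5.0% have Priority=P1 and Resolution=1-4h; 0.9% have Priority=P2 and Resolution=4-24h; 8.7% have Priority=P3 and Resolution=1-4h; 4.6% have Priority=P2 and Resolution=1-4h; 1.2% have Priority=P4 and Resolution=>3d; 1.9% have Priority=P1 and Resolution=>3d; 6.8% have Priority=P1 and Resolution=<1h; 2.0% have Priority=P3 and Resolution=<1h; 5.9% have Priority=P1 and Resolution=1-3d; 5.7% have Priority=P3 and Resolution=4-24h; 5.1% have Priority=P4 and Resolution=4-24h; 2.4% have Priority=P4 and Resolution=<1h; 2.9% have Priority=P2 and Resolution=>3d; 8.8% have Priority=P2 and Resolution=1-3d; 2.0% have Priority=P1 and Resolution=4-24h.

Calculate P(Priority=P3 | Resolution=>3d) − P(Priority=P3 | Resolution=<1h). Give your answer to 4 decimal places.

0.3054

P(Resolution=>3d) = 0.019 + 0.029 + 0.041 + 0.012 = 0.101; P(Priority=P3 | Resolution=>3d) = 0.041/0.101 = 0.40594.
P(Resolution=<1h) = 0.068 + 0.087 + 0.020 + 0.024 = 0.199; P(Priority=P3 | Resolution=<1h) = 0.020/0.199 = 0.10050.
Difference = 0.3054.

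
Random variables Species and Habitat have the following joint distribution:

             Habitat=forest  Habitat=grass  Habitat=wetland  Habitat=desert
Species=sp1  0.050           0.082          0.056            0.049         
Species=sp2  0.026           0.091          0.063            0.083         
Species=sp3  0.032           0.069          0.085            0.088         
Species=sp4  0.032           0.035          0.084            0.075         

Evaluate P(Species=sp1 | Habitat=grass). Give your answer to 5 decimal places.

0.29603

P(Habitat=grass) = 0.082 + 0.091 + 0.069 + 0.035 = 0.277.
P(Species=sp1 | Habitat=grass) = 0.082/0.277 = 0.29603.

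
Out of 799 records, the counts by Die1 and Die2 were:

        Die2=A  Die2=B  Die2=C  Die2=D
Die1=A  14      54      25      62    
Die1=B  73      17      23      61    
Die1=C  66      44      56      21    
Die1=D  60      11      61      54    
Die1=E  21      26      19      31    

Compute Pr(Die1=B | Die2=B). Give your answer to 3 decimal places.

Total with Die2=B: 54 + 17 + 44 + 11 + 26 = 152.
P(Die1=B | Die2=B) = 17/152 = 0.112.

0.112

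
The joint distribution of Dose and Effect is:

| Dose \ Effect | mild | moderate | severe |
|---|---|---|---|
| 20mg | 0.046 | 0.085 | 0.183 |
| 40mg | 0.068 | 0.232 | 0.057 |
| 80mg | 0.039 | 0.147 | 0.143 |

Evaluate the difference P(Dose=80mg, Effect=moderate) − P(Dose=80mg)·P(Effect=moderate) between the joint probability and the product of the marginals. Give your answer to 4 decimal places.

P(Dose=80mg) = 0.039 + 0.147 + 0.143 = 0.329.
P(Effect=moderate) = 0.085 + 0.232 + 0.147 = 0.464.
P(Dose=80mg, Effect=moderate) − P(Dose=80mg)P(Effect=moderate) = 0.147 − 0.329×0.464 = -0.0057.

-0.0057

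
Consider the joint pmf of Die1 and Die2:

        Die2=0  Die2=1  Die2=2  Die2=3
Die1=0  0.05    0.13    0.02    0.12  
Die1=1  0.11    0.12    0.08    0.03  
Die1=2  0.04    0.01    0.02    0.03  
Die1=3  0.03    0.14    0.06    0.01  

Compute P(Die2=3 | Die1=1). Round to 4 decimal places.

0.0882

P(Die1=1) = 0.11 + 0.12 + 0.08 + 0.03 = 0.34.
P(Die2=3 | Die1=1) = 0.03/0.34 = 0.0882.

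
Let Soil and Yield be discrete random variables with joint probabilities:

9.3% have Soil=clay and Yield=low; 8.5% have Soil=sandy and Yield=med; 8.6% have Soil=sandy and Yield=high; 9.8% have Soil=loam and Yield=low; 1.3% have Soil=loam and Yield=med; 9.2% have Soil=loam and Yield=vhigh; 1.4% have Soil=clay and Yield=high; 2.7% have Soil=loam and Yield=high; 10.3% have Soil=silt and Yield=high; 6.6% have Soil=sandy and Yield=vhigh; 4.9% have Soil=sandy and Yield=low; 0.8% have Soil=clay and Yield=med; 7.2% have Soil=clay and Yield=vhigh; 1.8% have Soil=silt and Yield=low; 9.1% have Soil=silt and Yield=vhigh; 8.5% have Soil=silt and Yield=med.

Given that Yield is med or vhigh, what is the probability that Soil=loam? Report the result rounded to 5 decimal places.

P(Yield=med) = 0.085 + 0.013 + 0.008 + 0.085 = 0.191.
P(Yield=vhigh) = 0.066 + 0.092 + 0.072 + 0.091 = 0.321.
P(Yield ∈ {med, vhigh}) = 0.191 + 0.321 = 0.512; P(Soil=loam, Yield ∈ {med, vhigh}) = 0.013 + 0.092 = 0.105.
P(Soil=loam | Yield ∈ {med, vhigh}) = 0.105/0.512 = 0.20508.

0.20508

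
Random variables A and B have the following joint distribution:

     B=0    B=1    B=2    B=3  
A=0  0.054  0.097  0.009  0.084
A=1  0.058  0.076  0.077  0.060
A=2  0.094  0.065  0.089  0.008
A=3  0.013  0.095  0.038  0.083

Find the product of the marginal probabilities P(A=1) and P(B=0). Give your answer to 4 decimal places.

P(A=1) = 0.058 + 0.076 + 0.077 + 0.060 = 0.271.
P(B=0) = 0.054 + 0.058 + 0.094 + 0.013 = 0.219.
Product: 0.271 × 0.219 = 0.0593.

0.0593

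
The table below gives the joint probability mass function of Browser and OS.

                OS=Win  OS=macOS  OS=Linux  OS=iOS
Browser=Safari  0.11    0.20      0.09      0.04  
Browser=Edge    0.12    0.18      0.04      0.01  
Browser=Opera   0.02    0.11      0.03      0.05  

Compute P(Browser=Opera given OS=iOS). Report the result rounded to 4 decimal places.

P(OS=iOS) = 0.04 + 0.01 + 0.05 = 0.10.
P(Browser=Opera | OS=iOS) = 0.05/0.10 = 0.5000.

0.5000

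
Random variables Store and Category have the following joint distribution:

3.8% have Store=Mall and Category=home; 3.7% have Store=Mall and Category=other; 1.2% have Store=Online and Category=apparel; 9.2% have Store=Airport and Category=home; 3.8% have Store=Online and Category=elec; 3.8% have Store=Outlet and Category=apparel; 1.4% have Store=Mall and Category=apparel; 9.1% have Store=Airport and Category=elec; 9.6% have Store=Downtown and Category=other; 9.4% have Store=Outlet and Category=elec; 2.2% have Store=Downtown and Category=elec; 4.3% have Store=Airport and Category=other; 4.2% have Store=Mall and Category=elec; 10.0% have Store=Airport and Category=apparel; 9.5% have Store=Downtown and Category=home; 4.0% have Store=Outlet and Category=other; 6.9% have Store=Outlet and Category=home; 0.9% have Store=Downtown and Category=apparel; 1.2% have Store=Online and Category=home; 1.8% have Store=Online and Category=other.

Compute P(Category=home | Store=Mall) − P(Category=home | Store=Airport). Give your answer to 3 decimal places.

0.008

P(Store=Mall) = 0.014 + 0.042 + 0.038 + 0.037 = 0.131; P(Category=home | Store=Mall) = 0.038/0.131 = 0.2901.
P(Store=Airport) = 0.100 + 0.091 + 0.092 + 0.043 = 0.326; P(Category=home | Store=Airport) = 0.092/0.326 = 0.2822.
Difference = 0.008.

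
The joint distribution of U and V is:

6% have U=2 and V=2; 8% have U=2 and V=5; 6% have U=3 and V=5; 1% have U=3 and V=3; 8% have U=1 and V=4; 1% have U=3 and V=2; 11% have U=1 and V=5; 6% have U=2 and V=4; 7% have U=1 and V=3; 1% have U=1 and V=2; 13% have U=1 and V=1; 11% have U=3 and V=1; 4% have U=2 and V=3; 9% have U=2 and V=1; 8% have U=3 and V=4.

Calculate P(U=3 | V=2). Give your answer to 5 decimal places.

0.12500

P(V=2) = 0.01 + 0.06 + 0.01 = 0.08.
P(U=3 | V=2) = 0.01/0.08 = 0.12500.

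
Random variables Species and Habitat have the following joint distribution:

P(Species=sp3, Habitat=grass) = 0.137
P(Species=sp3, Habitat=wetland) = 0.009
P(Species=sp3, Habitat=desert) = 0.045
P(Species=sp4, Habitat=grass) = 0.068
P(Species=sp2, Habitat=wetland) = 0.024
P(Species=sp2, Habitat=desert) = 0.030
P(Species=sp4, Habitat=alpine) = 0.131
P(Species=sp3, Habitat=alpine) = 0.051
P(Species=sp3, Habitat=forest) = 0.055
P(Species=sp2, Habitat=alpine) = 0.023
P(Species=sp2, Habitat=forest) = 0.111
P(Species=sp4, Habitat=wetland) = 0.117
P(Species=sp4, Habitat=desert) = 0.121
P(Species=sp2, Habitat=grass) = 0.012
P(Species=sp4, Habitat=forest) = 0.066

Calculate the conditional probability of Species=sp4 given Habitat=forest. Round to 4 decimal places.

P(Habitat=forest) = 0.111 + 0.055 + 0.066 = 0.232.
P(Species=sp4 | Habitat=forest) = 0.066/0.232 = 0.2845.

0.2845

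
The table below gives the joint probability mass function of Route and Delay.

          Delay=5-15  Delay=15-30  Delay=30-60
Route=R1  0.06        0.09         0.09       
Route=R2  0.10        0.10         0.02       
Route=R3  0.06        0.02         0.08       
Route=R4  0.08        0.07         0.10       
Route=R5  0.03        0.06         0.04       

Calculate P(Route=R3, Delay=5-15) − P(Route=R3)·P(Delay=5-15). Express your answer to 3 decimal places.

P(Route=R3) = 0.06 + 0.02 + 0.08 = 0.16.
P(Delay=5-15) = 0.06 + 0.10 + 0.06 + 0.08 + 0.03 = 0.33.
P(Route=R3, Delay=5-15) − P(Route=R3)P(Delay=5-15) = 0.06 − 0.16×0.33 = 0.007.

0.007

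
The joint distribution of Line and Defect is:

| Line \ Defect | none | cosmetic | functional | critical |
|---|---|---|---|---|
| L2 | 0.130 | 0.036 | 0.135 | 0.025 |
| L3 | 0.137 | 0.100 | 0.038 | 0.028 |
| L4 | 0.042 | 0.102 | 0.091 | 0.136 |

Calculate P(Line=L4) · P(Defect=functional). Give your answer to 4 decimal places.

0.0979

P(Line=L4) = 0.042 + 0.102 + 0.091 + 0.136 = 0.371.
P(Defect=functional) = 0.135 + 0.038 + 0.091 = 0.264.
Product: 0.371 × 0.264 = 0.0979.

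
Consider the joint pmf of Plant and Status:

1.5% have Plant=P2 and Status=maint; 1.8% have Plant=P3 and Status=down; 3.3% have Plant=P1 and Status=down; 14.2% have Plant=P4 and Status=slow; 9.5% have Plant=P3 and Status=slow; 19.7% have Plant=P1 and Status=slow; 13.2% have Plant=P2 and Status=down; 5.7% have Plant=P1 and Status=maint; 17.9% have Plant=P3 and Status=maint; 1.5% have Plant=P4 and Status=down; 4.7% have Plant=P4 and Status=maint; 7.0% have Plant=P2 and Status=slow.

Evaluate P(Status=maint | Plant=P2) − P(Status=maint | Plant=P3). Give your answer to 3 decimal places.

P(Plant=P2) = 0.070 + 0.132 + 0.015 = 0.217; P(Status=maint | Plant=P2) = 0.015/0.217 = 0.0691.
P(Plant=P3) = 0.095 + 0.018 + 0.179 = 0.292; P(Status=maint | Plant=P3) = 0.179/0.292 = 0.6130.
Difference = -0.544.

-0.544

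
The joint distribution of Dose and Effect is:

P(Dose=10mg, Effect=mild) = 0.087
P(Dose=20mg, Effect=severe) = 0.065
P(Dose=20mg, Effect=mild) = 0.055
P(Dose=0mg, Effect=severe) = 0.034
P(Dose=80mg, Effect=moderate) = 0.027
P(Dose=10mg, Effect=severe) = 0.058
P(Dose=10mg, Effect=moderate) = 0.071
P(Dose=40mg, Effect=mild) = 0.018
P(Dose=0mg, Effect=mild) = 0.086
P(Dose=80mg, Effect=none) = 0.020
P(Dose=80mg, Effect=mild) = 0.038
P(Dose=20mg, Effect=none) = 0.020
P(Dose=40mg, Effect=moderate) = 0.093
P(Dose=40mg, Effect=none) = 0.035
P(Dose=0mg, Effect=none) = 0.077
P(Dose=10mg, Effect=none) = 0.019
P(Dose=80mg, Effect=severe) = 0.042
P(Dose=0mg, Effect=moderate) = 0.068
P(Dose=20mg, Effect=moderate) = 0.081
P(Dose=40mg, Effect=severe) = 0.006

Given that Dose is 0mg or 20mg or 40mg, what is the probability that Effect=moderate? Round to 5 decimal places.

0.37931

P(Dose=0mg) = 0.077 + 0.086 + 0.068 + 0.034 = 0.265.
P(Dose=20mg) = 0.020 + 0.055 + 0.081 + 0.065 = 0.221.
P(Dose=40mg) = 0.035 + 0.018 + 0.093 + 0.006 = 0.152.
P(Dose ∈ {0mg, 20mg, 40mg}) = 0.265 + 0.221 + 0.152 = 0.638; P(Effect=moderate, Dose ∈ {0mg, 20mg, 40mg}) = 0.068 + 0.081 + 0.093 = 0.242.
P(Effect=moderate | Dose ∈ {0mg, 20mg, 40mg}) = 0.242/0.638 = 0.37931.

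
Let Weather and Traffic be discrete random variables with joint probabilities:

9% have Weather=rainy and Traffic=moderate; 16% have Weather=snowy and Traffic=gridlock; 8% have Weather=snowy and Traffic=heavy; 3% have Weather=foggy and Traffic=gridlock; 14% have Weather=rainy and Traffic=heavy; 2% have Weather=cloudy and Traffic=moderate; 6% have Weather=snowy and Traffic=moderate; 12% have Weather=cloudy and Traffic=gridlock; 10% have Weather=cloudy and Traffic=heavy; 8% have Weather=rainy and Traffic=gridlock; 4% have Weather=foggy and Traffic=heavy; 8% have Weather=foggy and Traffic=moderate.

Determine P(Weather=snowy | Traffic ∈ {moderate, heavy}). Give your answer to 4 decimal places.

P(Traffic=moderate) = 0.02 + 0.09 + 0.06 + 0.08 = 0.25.
P(Traffic=heavy) = 0.10 + 0.14 + 0.08 + 0.04 = 0.36.
P(Traffic ∈ {moderate, heavy}) = 0.25 + 0.36 = 0.61; P(Weather=snowy, Traffic ∈ {moderate, heavy}) = 0.06 + 0.08 = 0.14.
P(Weather=snowy | Traffic ∈ {moderate, heavy}) = 0.14/0.61 = 0.2295.

0.2295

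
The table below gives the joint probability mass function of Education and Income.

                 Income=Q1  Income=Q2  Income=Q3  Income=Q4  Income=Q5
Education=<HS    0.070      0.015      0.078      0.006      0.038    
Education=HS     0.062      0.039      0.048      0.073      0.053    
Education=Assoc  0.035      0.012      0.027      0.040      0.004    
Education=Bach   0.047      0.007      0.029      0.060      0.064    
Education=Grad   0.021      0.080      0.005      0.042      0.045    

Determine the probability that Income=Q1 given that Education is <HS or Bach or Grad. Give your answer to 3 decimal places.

0.227

P(Education=<HS) = 0.070 + 0.015 + 0.078 + 0.006 + 0.038 = 0.207.
P(Education=Bach) = 0.047 + 0.007 + 0.029 + 0.060 + 0.064 = 0.207.
P(Education=Grad) = 0.021 + 0.080 + 0.005 + 0.042 + 0.045 = 0.193.
P(Education ∈ {<HS, Bach, Grad}) = 0.207 + 0.207 + 0.193 = 0.607; P(Income=Q1, Education ∈ {<HS, Bach, Grad}) = 0.070 + 0.047 + 0.021 = 0.138.
P(Income=Q1 | Education ∈ {<HS, Bach, Grad}) = 0.138/0.607 = 0.227.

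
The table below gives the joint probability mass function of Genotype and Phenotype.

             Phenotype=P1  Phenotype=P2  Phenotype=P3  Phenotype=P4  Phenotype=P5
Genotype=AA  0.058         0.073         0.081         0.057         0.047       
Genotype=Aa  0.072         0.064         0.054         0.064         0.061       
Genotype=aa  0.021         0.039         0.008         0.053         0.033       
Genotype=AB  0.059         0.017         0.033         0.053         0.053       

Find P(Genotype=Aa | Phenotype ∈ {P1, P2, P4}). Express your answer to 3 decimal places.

0.317

P(Phenotype=P1) = 0.058 + 0.072 + 0.021 + 0.059 = 0.210.
P(Phenotype=P2) = 0.073 + 0.064 + 0.039 + 0.017 = 0.193.
P(Phenotype=P4) = 0.057 + 0.064 + 0.053 + 0.053 = 0.227.
P(Phenotype ∈ {P1, P2, P4}) = 0.210 + 0.193 + 0.227 = 0.630; P(Genotype=Aa, Phenotype ∈ {P1, P2, P4}) = 0.072 + 0.064 + 0.064 = 0.200.
P(Genotype=Aa | Phenotype ∈ {P1, P2, P4}) = 0.200/0.630 = 0.317.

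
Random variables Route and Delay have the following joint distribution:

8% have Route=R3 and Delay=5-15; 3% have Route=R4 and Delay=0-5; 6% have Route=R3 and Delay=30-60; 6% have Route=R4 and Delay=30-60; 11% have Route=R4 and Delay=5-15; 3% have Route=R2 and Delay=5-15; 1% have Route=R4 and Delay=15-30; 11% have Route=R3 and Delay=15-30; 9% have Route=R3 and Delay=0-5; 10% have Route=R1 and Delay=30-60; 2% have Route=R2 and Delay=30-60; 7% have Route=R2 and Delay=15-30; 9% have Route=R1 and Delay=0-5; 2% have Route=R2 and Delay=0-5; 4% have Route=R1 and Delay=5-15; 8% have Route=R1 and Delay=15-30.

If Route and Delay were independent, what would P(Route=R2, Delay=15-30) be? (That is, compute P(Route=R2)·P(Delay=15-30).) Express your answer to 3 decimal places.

P(Route=R2) = 0.02 + 0.03 + 0.07 + 0.02 = 0.14.
P(Delay=15-30) = 0.08 + 0.07 + 0.11 + 0.01 = 0.27.
Product: 0.14 × 0.27 = 0.038.

0.038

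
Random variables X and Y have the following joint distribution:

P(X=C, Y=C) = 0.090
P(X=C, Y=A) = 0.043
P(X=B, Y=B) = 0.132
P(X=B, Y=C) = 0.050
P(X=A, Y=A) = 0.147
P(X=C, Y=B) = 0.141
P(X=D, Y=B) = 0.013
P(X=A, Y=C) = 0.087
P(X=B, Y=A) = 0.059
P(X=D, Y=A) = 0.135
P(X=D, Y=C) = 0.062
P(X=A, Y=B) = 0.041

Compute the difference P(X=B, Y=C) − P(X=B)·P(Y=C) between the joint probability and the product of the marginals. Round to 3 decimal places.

-0.020

P(X=B) = 0.059 + 0.132 + 0.050 = 0.241.
P(Y=C) = 0.087 + 0.050 + 0.090 + 0.062 = 0.289.
P(X=B, Y=C) − P(X=B)P(Y=C) = 0.050 − 0.241×0.289 = -0.020.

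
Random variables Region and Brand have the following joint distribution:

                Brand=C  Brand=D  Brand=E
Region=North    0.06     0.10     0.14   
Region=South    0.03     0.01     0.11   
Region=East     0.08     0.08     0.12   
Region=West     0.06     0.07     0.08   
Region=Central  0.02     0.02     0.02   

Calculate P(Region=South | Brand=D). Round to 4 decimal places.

0.0357

P(Brand=D) = 0.10 + 0.01 + 0.08 + 0.07 + 0.02 = 0.28.
P(Region=South | Brand=D) = 0.01/0.28 = 0.0357.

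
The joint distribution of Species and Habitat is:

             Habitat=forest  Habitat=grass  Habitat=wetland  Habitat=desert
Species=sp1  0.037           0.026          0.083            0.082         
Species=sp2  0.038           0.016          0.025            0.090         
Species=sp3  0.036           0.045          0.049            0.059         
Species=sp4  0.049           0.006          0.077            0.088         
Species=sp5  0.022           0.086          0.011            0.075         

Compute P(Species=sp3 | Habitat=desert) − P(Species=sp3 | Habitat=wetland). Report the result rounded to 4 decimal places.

P(Habitat=desert) = 0.082 + 0.090 + 0.059 + 0.088 + 0.075 = 0.394; P(Species=sp3 | Habitat=desert) = 0.059/0.394 = 0.14975.
P(Habitat=wetland) = 0.083 + 0.025 + 0.049 + 0.077 + 0.011 = 0.245; P(Species=sp3 | Habitat=wetland) = 0.049/0.245 = 0.20000.
Difference = -0.0503.

-0.0503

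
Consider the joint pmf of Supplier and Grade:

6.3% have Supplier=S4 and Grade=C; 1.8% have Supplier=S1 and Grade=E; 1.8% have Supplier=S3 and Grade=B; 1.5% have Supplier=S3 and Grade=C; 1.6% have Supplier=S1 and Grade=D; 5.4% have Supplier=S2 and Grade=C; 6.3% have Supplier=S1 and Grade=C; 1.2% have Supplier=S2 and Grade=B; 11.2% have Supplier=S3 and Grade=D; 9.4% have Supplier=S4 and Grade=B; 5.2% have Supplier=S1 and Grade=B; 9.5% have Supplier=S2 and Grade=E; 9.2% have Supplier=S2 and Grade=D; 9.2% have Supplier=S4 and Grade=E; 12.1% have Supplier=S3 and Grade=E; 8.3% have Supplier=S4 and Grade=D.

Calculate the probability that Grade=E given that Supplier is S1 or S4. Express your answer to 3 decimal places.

P(Supplier=S1) = 0.052 + 0.063 + 0.016 + 0.018 = 0.149.
P(Supplier=S4) = 0.094 + 0.063 + 0.083 + 0.092 = 0.332.
P(Supplier ∈ {S1, S4}) = 0.149 + 0.332 = 0.481; P(Grade=E, Supplier ∈ {S1, S4}) = 0.018 + 0.092 = 0.110.
P(Grade=E | Supplier ∈ {S1, S4}) = 0.110/0.481 = 0.229.

0.229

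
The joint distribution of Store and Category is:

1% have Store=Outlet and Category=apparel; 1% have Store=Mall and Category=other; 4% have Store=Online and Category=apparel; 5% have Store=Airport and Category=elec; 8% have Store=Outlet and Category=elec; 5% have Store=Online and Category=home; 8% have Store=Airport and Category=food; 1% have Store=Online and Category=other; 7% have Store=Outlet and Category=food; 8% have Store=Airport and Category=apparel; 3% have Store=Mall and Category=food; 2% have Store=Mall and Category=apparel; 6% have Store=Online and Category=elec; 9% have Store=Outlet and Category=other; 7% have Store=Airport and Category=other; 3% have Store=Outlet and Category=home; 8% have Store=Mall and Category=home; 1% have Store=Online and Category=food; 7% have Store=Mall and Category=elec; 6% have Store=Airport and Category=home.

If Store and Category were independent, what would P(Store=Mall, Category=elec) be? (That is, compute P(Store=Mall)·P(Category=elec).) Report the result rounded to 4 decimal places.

0.0546

P(Store=Mall) = 0.03 + 0.02 + 0.07 + 0.08 + 0.01 = 0.21.
P(Category=elec) = 0.07 + 0.05 + 0.08 + 0.06 = 0.26.
Product: 0.21 × 0.26 = 0.0546.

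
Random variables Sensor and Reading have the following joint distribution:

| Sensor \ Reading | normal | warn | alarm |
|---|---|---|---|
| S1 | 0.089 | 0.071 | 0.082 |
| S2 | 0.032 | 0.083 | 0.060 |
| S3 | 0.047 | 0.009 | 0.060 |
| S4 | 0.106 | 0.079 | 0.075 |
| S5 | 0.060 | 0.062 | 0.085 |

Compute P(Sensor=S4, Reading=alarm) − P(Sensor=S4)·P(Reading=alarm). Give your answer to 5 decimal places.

P(Sensor=S4) = 0.106 + 0.079 + 0.075 = 0.260.
P(Reading=alarm) = 0.082 + 0.060 + 0.060 + 0.075 + 0.085 = 0.362.
P(Sensor=S4, Reading=alarm) − P(Sensor=S4)P(Reading=alarm) = 0.075 − 0.260×0.362 = -0.01912.

-0.01912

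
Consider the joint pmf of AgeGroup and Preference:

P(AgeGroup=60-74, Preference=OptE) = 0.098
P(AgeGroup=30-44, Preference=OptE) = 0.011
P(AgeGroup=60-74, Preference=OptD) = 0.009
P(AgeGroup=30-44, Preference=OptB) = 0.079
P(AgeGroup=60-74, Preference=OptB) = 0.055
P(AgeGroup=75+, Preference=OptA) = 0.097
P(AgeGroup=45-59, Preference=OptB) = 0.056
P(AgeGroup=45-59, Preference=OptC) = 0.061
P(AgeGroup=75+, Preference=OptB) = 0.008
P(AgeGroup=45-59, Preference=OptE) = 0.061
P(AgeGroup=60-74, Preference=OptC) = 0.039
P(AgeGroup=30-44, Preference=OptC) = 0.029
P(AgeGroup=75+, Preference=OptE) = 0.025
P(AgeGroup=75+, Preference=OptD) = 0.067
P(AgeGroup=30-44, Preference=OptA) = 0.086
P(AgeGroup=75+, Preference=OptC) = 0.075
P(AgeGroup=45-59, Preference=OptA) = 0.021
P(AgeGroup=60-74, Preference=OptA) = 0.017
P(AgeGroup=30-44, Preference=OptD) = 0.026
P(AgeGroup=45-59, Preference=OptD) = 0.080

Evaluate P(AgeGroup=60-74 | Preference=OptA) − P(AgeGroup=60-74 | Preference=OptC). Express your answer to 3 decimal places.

P(Preference=OptA) = 0.086 + 0.021 + 0.017 + 0.097 = 0.221; P(AgeGroup=60-74 | Preference=OptA) = 0.017/0.221 = 0.0769.
P(Preference=OptC) = 0.029 + 0.061 + 0.039 + 0.075 = 0.204; P(AgeGroup=60-74 | Preference=OptC) = 0.039/0.204 = 0.1912.
Difference = -0.114.

-0.114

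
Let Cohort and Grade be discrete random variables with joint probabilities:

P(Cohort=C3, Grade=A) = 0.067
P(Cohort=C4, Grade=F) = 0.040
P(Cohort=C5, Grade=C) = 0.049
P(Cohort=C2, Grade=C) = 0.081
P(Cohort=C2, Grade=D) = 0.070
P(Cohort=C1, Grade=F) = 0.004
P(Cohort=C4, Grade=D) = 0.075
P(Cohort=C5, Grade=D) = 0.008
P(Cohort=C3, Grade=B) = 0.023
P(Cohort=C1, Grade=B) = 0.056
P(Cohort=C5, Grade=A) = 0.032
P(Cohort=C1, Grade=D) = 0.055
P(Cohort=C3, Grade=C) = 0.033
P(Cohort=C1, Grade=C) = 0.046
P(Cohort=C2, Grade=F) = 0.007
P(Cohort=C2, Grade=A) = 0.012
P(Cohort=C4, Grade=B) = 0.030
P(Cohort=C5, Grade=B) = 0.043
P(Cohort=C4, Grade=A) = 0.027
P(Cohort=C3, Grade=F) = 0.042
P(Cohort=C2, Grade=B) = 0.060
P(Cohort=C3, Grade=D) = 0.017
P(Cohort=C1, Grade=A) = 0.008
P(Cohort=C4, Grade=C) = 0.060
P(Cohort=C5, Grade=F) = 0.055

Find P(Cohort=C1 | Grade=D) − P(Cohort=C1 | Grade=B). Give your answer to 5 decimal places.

-0.01971

P(Grade=D) = 0.055 + 0.070 + 0.017 + 0.075 + 0.008 = 0.225; P(Cohort=C1 | Grade=D) = 0.055/0.225 = 0.244444.
P(Grade=B) = 0.056 + 0.060 + 0.023 + 0.030 + 0.043 = 0.212; P(Cohort=C1 | Grade=B) = 0.056/0.212 = 0.264151.
Difference = -0.01971.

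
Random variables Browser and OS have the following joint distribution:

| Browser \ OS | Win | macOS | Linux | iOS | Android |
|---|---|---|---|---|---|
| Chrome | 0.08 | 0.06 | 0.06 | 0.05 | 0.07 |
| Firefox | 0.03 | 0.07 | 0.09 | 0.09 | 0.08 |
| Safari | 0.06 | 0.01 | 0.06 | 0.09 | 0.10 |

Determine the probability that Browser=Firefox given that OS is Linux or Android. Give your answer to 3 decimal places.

0.370

P(OS=Linux) = 0.06 + 0.09 + 0.06 = 0.21.
P(OS=Android) = 0.07 + 0.08 + 0.10 = 0.25.
P(OS ∈ {Linux, Android}) = 0.21 + 0.25 = 0.46; P(Browser=Firefox, OS ∈ {Linux, Android}) = 0.09 + 0.08 = 0.17.
P(Browser=Firefox | OS ∈ {Linux, Android}) = 0.17/0.46 = 0.370.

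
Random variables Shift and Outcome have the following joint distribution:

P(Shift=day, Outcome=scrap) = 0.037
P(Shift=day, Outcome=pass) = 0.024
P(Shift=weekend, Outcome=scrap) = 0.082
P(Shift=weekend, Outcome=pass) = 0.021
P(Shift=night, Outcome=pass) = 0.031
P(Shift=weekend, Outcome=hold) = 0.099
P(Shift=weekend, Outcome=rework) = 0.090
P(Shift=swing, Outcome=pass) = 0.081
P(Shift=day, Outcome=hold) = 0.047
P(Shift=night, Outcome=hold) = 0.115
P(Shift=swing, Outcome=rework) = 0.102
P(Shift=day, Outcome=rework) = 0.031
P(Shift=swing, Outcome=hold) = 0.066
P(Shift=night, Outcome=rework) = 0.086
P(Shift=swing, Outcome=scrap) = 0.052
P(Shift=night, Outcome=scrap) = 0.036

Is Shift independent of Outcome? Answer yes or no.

no

P(Shift=swing) = 0.301 and P(Outcome=pass) = 0.157, so their product is 0.04726, but P(Shift=swing, Outcome=pass) = 0.081. Since these differ, Shift and Outcome are not independent.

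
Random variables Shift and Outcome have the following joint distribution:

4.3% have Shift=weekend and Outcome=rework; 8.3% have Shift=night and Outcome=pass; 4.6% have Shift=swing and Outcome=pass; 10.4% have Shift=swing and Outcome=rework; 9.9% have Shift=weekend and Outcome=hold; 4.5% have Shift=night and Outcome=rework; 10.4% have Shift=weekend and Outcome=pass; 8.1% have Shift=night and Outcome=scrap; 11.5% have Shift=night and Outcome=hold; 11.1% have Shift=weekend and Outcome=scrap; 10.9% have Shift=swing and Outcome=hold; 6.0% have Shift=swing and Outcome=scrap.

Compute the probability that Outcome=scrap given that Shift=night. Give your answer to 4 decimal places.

0.2500

P(Shift=night) = 0.083 + 0.045 + 0.081 + 0.115 = 0.324.
P(Outcome=scrap | Shift=night) = 0.081/0.324 = 0.2500.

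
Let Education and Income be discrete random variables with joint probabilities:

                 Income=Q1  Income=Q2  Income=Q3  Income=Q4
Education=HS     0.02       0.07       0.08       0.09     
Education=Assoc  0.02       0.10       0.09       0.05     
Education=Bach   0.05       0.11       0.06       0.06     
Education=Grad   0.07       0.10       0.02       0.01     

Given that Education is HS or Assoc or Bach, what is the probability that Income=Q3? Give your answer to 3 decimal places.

0.288

P(Education=HS) = 0.02 + 0.07 + 0.08 + 0.09 = 0.26.
P(Education=Assoc) = 0.02 + 0.10 + 0.09 + 0.05 = 0.26.
P(Education=Bach) = 0.05 + 0.11 + 0.06 + 0.06 = 0.28.
P(Education ∈ {HS, Assoc, Bach}) = 0.26 + 0.26 + 0.28 = 0.80; P(Income=Q3, Education ∈ {HS, Assoc, Bach}) = 0.08 + 0.09 + 0.06 = 0.23.
P(Income=Q3 | Education ∈ {HS, Assoc, Bach}) = 0.23/0.80 = 0.288.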